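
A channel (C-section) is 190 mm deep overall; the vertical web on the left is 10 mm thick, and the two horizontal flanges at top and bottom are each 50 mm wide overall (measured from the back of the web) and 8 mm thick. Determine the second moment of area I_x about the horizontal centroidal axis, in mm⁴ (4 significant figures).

I_x ≈ 1.102 × 10⁷ mm⁴

Break the section into simple shapes (no overlaps), measuring from the bottom-left corner of the bounding box.
Web: 10 × 190, A = 1 900 mm², y = 95 mm, Ī = 5 715 833 mm⁴.
Top flange (beyond web): 40 × 8, A = 320 mm², y = 186 mm, Ī = 1706.67 mm⁴.
Bottom flange (beyond web): 40 × 8, A = 320 mm², y = 4 mm, Ī = 1706.67 mm⁴.
By symmetry the centroid is at mid-height, ȳ = 95 mm.
Transfer each piece to the horizontal centroidal axis using Ī + A·d² with d = y − 95:
  web: d = 0 mm → contributes +5 715 833 mm⁴
  top flange (beyond web): d = 91 mm → contributes +2 651 627 mm⁴
  bottom flange (beyond web): d = -91 mm → contributes +2 651 627 mm⁴
Total I = 11 019 087 mm⁴.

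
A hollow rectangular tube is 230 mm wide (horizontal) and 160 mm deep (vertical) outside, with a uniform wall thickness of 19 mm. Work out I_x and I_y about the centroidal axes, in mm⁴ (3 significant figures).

Break the section into simple shapes (no overlaps), measuring from the bottom-left corner of the bounding box.
Outer rectangle: 230 × 160, A = 36 800 mm², y = 80 mm, Ī = 78 506 667 mm⁴.
Inner void (subtracted): 192 × 122, A = 23 424 mm², y = 80 mm, Ī = 29 053 568 mm⁴.
By symmetry the centroid is at mid-height, ȳ = 80 mm.
All pieces are centred on the centroidal x-axis, so I = ΣĪ (holes subtracted) = 49 453 099 mm⁴.
Repeating about the centroidal y-axis gives I_y = 90 268 139 mm⁴.

I_x ≈ 4.95 × 10⁷ mm⁴, I_y ≈ 9.03 × 10⁷ mm⁴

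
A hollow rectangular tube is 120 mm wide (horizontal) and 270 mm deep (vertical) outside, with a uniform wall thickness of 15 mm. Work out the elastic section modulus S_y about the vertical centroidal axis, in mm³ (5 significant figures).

Split into non-overlapping primitives; take the origin at the lower-left of the bounding box.
Outer rectangle: 120 × 270, A = 32 400 mm², x = 60 mm, Ī = 38 880 000 mm⁴.
Inner void (subtracted): 90 × 240, A = 21 600 mm², x = 60 mm, Ī = 14 580 000 mm⁴.
By symmetry the centroid is at mid-width, x̄ = 60 mm.
All pieces are centred on the vertical centroidal axis, so I = ΣĪ (holes subtracted) = 24 300 000 mm⁴.
Extreme fibre distance c = 60 mm; S = I/c = 405 000 mm³.

S_y ≈ 4.0500 × 10⁵ mm³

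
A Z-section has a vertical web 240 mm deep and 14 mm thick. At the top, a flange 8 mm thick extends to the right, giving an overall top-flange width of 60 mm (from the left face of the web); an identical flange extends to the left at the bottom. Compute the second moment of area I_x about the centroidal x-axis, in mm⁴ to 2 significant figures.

Split into non-overlapping primitives; take the origin at the lower-left of the bounding box.
Web: 14 × 240, A = 3 360 mm², y = 120 mm, Ī = 16 128 000 mm⁴.
Top flange (beyond web): 46 × 8, A = 368 mm², y = 236 mm, Ī = 1 963 mm⁴.
Bottom flange (beyond web): 46 × 8, A = 368 mm², y = 4 mm, Ī = 1 963 mm⁴.
Centroid: ȳ = ΣA·y / ΣA = 120 mm.
Transfer each piece to the centroidal x-axis using Ī + A·d² with d = y − 120:
  web: d = 0 mm → contributes +16 128 000 mm⁴
  top flange (beyond web): d = 116 mm → contributes +4 953 771 mm⁴
  bottom flange (beyond web): d = -116 mm → contributes +4 953 771 mm⁴
Total I = 26 035 541 mm⁴.

I_x ≈ 2.6 × 10⁷ mm⁴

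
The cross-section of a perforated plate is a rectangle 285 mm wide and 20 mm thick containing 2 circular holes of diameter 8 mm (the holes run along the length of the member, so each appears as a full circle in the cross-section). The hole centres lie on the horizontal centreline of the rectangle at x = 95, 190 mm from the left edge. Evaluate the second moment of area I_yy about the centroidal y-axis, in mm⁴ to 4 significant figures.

Break the section into simple shapes (no overlaps), measuring from the bottom-left corner of the bounding box.
Plate: 285 × 20, A = 5 700 mm², x = 142.5 mm, Ī = 38 581 875 mm⁴.
Hole 1 (subtracted): ⌀8, A = 50.2655 mm², x = 95 mm, Ī = 201.062 mm⁴.
Hole 2 (subtracted): ⌀8, A = 50.2655 mm², x = 190 mm, Ī = 201.062 mm⁴.
By symmetry the centroid is at mid-width, x̄ = 142.5 mm.
Transfer each piece to the centroidal y-axis using Ī + A·d² with d = x − 142.5:
  plate: d = 0 mm → contributes +38 581 875 mm⁴
  hole 1: d = -47.5 mm → contributes −113 613 mm⁴
  hole 2: d = 47.5 mm → contributes −113 613 mm⁴
Total I = 38 354 650 mm⁴.

I_yy ≈ 3.835 × 10⁷ mm⁴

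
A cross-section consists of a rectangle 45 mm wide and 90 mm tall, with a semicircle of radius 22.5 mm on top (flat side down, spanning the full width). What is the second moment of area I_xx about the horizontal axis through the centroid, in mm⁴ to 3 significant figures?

I_xx ≈ 4.74 × 10⁶ mm⁴

Split into non-overlapping primitives; take the origin at the lower-left of the bounding box.
Rectangular body: 45 × 90, A = 4 050 mm², y = 45 mm, Ī = 2 733 750 mm⁴.
Semicircular cap: semicircle r = 22.5, A = 795.22 mm², y = 99.549 mm, Ī = 28 130 mm⁴.
Centroid: ȳ = ΣA·y / ΣA = 53.953 mm.
Transfer each piece to the horizontal axis through the centroid using Ī + A·d² with d = y − 53.953:
  rectangular body: d = -8.9528 mm → contributes +3 058 371 mm⁴
  semicircular cap: d = 45.596 mm → contributes +1 681 412 mm⁴
Total I = 4 739 783 mm⁴.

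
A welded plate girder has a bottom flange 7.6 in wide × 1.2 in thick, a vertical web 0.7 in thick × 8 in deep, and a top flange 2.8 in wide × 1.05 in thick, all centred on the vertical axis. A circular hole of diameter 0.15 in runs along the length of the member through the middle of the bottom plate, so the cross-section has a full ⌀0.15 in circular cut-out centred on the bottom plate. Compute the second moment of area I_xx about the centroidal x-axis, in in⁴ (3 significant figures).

Treat the section as a set of non-overlapping primitives; coordinates are from the bounding-box lower-left.
Bottom plate: 7.6 × 1.2, A = 9.12 in², y = 0.6 in, Ī = 1.0944 in⁴.
Web plate: 0.7 × 8, A = 5.6 in², y = 5.2 in, Ī = 29.867 in⁴.
Top plate: 2.8 × 1.05, A = 2.94 in², y = 9.725 in, Ī = 0.27011 in⁴.
Hole (subtracted): ⌀0.15, A = 0.017671 in², y = 0.6 in, Ī = 0.00002485 in⁴.
Centroid: ȳ = ΣA·y / ΣA = 3.5808 in.
Transfer each piece to the centroidal x-axis using Ī + A·d² with d = y − 3.5808:
  bottom plate: d = -2.9808 in → contributes +82.125 in⁴
  web plate: d = 1.6192 in → contributes +44.55 in⁴
  top plate: d = 6.1442 in → contributes +111.26 in⁴
  hole: d = -2.9808 in → contributes −0.15703 in⁴
Total I = 237.78 in⁴.

I_xx ≈ 238 in⁴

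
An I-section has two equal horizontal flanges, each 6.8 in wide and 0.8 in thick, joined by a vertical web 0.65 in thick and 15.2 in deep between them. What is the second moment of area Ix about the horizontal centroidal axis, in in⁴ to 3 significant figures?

Ix ≈ 887 in⁴

Break the section into simple shapes (no overlaps), measuring from the bottom-left corner of the bounding box.
Bottom flange: 6.8 × 0.8, A = 5.44 in², y = 0.4 in, Ī = 0.29013 in⁴.
Web: 0.65 × 15.2, A = 9.88 in², y = 8.4 in, Ī = 190.22 in⁴.
Top flange: 6.8 × 0.8, A = 5.44 in², y = 16.4 in, Ī = 0.29013 in⁴.
By symmetry the centroid is at mid-height, ȳ = 8.4 in.
Transfer each piece to the horizontal centroidal axis using Ī + A·d² with d = y − 8.4:
  bottom flange: d = -8 in → contributes +348.45 in⁴
  web: d = 0 in → contributes +190.22 in⁴
  top flange: d = 8 in → contributes +348.45 in⁴
Total I = 887.12 in⁴.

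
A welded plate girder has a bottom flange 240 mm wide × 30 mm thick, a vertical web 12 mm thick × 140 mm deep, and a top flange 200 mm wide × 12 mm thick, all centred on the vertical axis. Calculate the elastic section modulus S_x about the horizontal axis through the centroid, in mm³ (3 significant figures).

Break the section into simple shapes (no overlaps), measuring from the bottom-left corner of the bounding box.
Bottom plate: 240 × 30, A = 7 200 mm², y = 15 mm, Ī = 540 000 mm⁴.
Web plate: 12 × 140, A = 1 680 mm², y = 100 mm, Ī = 2 744 000 mm⁴.
Top plate: 200 × 12, A = 2 400 mm², y = 176 mm, Ī = 28 800 mm⁴.
Centroid: ȳ = ΣA·y / ΣA = 61.915 mm.
Transfer each piece to the horizontal axis through the centroid using Ī + A·d² with d = y − 61.915:
  bottom plate: d = -46.915 mm → contributes +16 387 252 mm⁴
  web plate: d = 38.085 mm → contributes +5 180 799 mm⁴
  top plate: d = 114.09 mm → contributes +31 265 788 mm⁴
Total I = 52 833 838 mm⁴.
Extreme fibre distance c = 120.09 mm; S = I/c = 439 970 mm³.

S_x ≈ 4.40 × 10⁵ mm³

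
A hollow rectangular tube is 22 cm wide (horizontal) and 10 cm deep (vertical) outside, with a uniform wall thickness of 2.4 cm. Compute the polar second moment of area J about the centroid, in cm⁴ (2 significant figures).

Break the section into simple shapes (no overlaps), measuring from the bottom-left corner of the bounding box.
Outer rectangle: 22 × 10, A = 220 cm², y = 5 cm, Ī = 1 833 cm⁴.
Inner void (subtracted): 17.2 × 5.2, A = 89.44 cm², y = 5 cm, Ī = 201.5 cm⁴.
By symmetry the centroid is at mid-height, ȳ = 5 cm.
All pieces are centred on the centroidal x-axis, so I = ΣĪ (holes subtracted) = 1 632 cm⁴.
Repeating about the centroidal y-axis gives I_y = 6 668 cm⁴.
Polar second moment: J = I_x + I_y = 8 300 cm⁴.

J ≈ 8300 cm⁴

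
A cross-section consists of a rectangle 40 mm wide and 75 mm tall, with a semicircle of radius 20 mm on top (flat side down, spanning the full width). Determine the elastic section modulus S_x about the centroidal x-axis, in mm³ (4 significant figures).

S_x ≈ 5.092 × 10⁴ mm³

Treat the section as a set of non-overlapping primitives; coordinates are from the bounding-box lower-left.
Rectangular body: 40 × 75, A = 3 000 mm², y = 37.5 mm, Ī = 1 406 250 mm⁴.
Semicircular cap: semicircle r = 20, A = 628.319 mm², y = 83.4883 mm, Ī = 17561.1 mm⁴.
Centroid: ȳ = ΣA·y / ΣA = 45.4638 mm.
Transfer each piece to the centroidal x-axis using Ī + A·d² with d = y − 45.4638:
  rectangular body: d = -7.96382 mm → contributes +1 596 517 mm⁴
  semicircular cap: d = 38.0244 mm → contributes +926 021 mm⁴
Total I = 2 522 538 mm⁴.
Extreme fibre distance c = 49.5362 mm; S = I/c = 50923.1 mm³.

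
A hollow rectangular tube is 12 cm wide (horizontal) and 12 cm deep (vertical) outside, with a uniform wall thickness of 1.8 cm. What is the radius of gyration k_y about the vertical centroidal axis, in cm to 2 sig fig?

k_y ≈ 4.2 cm

Split into non-overlapping primitives; take the origin at the lower-left of the bounding box.
Outer rectangle: 12 × 12, A = 144 cm², x = 6 cm, Ī = 1 728 cm⁴.
Inner void (subtracted): 8.4 × 8.4, A = 70.56 cm², x = 6 cm, Ī = 414.9 cm⁴.
By symmetry the centroid is at mid-width, x̄ = 6 cm.
All pieces are centred on the vertical centroidal axis, so I = ΣĪ (holes subtracted) = 1 313 cm⁴.
Radius of gyration: k = √(I/A) = √(1 313 / 73.44) = 4.228 cm.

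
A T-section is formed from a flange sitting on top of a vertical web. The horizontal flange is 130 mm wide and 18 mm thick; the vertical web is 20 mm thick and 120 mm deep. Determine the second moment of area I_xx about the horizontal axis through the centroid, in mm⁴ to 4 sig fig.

Treat the section as a set of non-overlapping primitives; coordinates are from the bounding-box lower-left.
Flange: 130 × 18, A = 2 340 mm², y = 129 mm, Ī = 63 180 mm⁴.
Web: 20 × 120, A = 2 400 mm², y = 60 mm, Ī = 2 880 000 mm⁴.
Centroid: ȳ = ΣA·y / ΣA = 94.0633 mm.
Transfer each piece to the horizontal axis through the centroid using Ī + A·d² with d = y − 94.0633:
  flange: d = 34.9367 mm → contributes +2 919 322 mm⁴
  web: d = -34.0633 mm → contributes +5 664 739 mm⁴
Total I = 8 584 061 mm⁴.

I_xx ≈ 8.584 × 10⁶ mm⁴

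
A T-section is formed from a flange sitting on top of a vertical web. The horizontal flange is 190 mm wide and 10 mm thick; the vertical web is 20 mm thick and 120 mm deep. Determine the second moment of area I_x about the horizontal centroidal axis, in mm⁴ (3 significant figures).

Decompose the section into non-overlapping parts with the origin at the bottom-left of its bounding rectangle.
Flange: 190 × 10, A = 1 900 mm², y = 125 mm, Ī = 15 833 mm⁴.
Web: 20 × 120, A = 2 400 mm², y = 60 mm, Ī = 2 880 000 mm⁴.
Centroid: ȳ = ΣA·y / ΣA = 88.721 mm.
Transfer each piece to the horizontal centroidal axis using Ī + A·d² with d = y − 88.721:
  flange: d = 36.279 mm → contributes +2 516 558 mm⁴
  web: d = -28.721 mm → contributes +4 859 740 mm⁴
Total I = 7 376 298 mm⁴.

I_x ≈ 7.38 × 10⁶ mm⁴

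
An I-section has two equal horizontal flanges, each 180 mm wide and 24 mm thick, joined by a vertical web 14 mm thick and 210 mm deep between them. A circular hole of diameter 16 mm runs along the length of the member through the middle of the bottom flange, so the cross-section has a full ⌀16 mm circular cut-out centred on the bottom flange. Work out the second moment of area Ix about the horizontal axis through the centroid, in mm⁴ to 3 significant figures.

Ix ≈ 1.27 × 10⁸ mm⁴

Decompose the section into non-overlapping parts with the origin at the bottom-left of its bounding rectangle.
Bottom flange: 180 × 24, A = 4 320 mm², y = 12 mm, Ī = 207 360 mm⁴.
Web: 14 × 210, A = 2 940 mm², y = 129 mm, Ī = 10 804 500 mm⁴.
Top flange: 180 × 24, A = 4 320 mm², y = 246 mm, Ī = 207 360 mm⁴.
Hole (subtracted): ⌀16, A = 201.06 mm², y = 12 mm, Ī = 3 217 mm⁴.
Centroid: ȳ = ΣA·y / ΣA = 131.07 mm.
Transfer each piece to the horizontal axis through the centroid using Ī + A·d² with d = y − 131.07:
  bottom flange: d = -119.07 mm → contributes +61 452 146 mm⁴
  web: d = -2.0673 mm → contributes +10 817 065 mm⁴
  top flange: d = 114.93 mm → contributes +57 272 461 mm⁴
  hole: d = -119.07 mm → contributes −2 853 679 mm⁴
Total I = 126 687 993 mm⁴.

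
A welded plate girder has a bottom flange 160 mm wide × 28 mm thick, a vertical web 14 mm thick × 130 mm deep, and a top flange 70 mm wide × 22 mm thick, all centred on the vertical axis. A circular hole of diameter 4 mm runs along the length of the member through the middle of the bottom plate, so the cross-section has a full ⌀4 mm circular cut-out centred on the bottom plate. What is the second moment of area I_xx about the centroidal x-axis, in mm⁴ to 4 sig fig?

Decompose the section into non-overlapping parts with the origin at the bottom-left of its bounding rectangle.
Bottom plate: 160 × 28, A = 4 480 mm², y = 14 mm, Ī = 292 693 mm⁴.
Web plate: 14 × 130, A = 1 820 mm², y = 93 mm, Ī = 2 563 167 mm⁴.
Top plate: 70 × 22, A = 1 540 mm², y = 169 mm, Ī = 62113.3 mm⁴.
Hole (subtracted): ⌀4, A = 12.5664 mm², y = 14 mm, Ī = 12.5664 mm⁴.
Centroid: ȳ = ΣA·y / ΣA = 62.864 mm.
Transfer each piece to the centroidal x-axis using Ī + A·d² with d = y − 62.864:
  bottom plate: d = -48.864 mm → contributes +10 989 563 mm⁴
  web plate: d = 30.136 mm → contributes +4 216 048 mm⁴
  top plate: d = 106.136 mm → contributes +17 409 971 mm⁴
  hole: d = -48.864 mm → contributes −30017.2 mm⁴
Total I = 32 585 564 mm⁴.

I_xx ≈ 3.259 × 10⁷ mm⁴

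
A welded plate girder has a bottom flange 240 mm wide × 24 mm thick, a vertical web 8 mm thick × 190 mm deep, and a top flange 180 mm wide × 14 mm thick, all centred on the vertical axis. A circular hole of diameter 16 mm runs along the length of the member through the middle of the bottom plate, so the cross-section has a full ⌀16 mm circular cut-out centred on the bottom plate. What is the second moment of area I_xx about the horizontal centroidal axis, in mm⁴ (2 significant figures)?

Decompose the section into non-overlapping parts with the origin at the bottom-left of its bounding rectangle.
Bottom plate: 240 × 24, A = 5 760 mm², y = 12 mm, Ī = 276 480 mm⁴.
Web plate: 8 × 190, A = 1 520 mm², y = 119 mm, Ī = 4 572 667 mm⁴.
Top plate: 180 × 14, A = 2 520 mm², y = 221 mm, Ī = 41 160 mm⁴.
Hole (subtracted): ⌀16, A = 201.1 mm², y = 12 mm, Ī = 3 217 mm⁴.
Centroid: ȳ = ΣA·y / ΣA = 83.81 mm.
Transfer each piece to the horizontal centroidal axis using Ī + A·d² with d = y − 83.81:
  bottom plate: d = -71.81 mm → contributes +29 980 680 mm⁴
  web plate: d = 35.19 mm → contributes +6 454 712 mm⁴
  top plate: d = 137.2 mm → contributes +47 468 863 mm⁴
  hole: d = -71.81 mm → contributes −1 040 089 mm⁴
Total I = 82 864 166 mm⁴.

I_xx ≈ 8.3 × 10⁷ mm⁴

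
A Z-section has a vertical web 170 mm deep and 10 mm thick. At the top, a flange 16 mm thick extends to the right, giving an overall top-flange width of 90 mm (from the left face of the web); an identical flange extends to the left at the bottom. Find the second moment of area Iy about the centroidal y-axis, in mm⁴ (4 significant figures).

Iy ≈ 6.564 × 10⁶ mm⁴

Split into non-overlapping primitives; take the origin at the lower-left of the bounding box.
Web: 10 × 170, A = 1 700 mm², x = 85 mm, Ī = 14166.7 mm⁴.
Top flange (beyond web): 80 × 16, A = 1 280 mm², x = 130 mm, Ī = 682 667 mm⁴.
Bottom flange (beyond web): 80 × 16, A = 1 280 mm², x = 40 mm, Ī = 682 667 mm⁴.
Centroid: x̄ = ΣA·x / ΣA = 85 mm.
Transfer each piece to the centroidal y-axis using Ī + A·d² with d = x − 85:
  web: d = 0 mm → contributes +14166.7 mm⁴
  top flange (beyond web): d = 45 mm → contributes +3 274 667 mm⁴
  bottom flange (beyond web): d = -45 mm → contributes +3 274 667 mm⁴
Total I = 6 563 500 mm⁴.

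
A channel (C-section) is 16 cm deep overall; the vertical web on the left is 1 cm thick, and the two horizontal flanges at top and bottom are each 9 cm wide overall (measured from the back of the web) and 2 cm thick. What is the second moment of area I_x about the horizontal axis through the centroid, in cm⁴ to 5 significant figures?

I_x ≈ 1920.0 cm⁴

Decompose the section into non-overlapping parts with the origin at the bottom-left of its bounding rectangle.
Web: 1 × 16, A = 16 cm², y = 8 cm, Ī = 341.3333 cm⁴.
Top flange (beyond web): 8 × 2, A = 16 cm², y = 15 cm, Ī = 5.333333 cm⁴.
Bottom flange (beyond web): 8 × 2, A = 16 cm², y = 1 cm, Ī = 5.333333 cm⁴.
By symmetry the centroid is at mid-height, ȳ = 8 cm.
Transfer each piece to the horizontal axis through the centroid using Ī + A·d² with d = y − 8:
  web: d = 0 cm → contributes +341.3333 cm⁴
  top flange (beyond web): d = 7 cm → contributes +789.3333 cm⁴
  bottom flange (beyond web): d = -7 cm → contributes +789.3333 cm⁴
Total I = 1 920 cm⁴.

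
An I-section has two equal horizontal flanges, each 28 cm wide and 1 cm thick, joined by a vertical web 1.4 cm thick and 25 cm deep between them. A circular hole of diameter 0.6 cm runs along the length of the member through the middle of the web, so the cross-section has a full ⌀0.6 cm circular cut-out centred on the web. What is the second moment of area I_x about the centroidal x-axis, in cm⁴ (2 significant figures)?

Split into non-overlapping primitives; take the origin at the lower-left of the bounding box.
Bottom flange: 28 × 1, A = 28 cm², y = 0.5 cm, Ī = 2.333 cm⁴.
Web: 1.4 × 25, A = 35 cm², y = 13.5 cm, Ī = 1 823 cm⁴.
Top flange: 28 × 1, A = 28 cm², y = 26.5 cm, Ī = 2.333 cm⁴.
Hole (subtracted): ⌀0.6, A = 0.2827 cm², y = 13.5 cm, Ī = 0.006362 cm⁴.
By symmetry the centroid is at mid-height, ȳ = 13.5 cm.
Transfer each piece to the centroidal x-axis using Ī + A·d² with d = y − 13.5:
  bottom flange: d = -13 cm → contributes +4 734 cm⁴
  web: d = 0 cm → contributes +1 823 cm⁴
  top flange: d = 13 cm → contributes +4 734 cm⁴
  hole: d = 0 cm → contributes −0.006362 cm⁴
Total I = 11 292 cm⁴.

I_x ≈ 1.1 × 10⁴ cm⁴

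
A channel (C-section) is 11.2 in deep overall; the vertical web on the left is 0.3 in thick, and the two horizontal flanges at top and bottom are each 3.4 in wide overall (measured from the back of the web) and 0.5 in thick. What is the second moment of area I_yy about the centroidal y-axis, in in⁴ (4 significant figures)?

Decompose the section into non-overlapping parts with the origin at the bottom-left of its bounding rectangle.
Web: 0.3 × 11.2, A = 3.36 in², x = 0.15 in, Ī = 0.0252 in⁴.
Top flange (beyond web): 3.1 × 0.5, A = 1.55 in², x = 1.85 in, Ī = 1.24129 in⁴.
Bottom flange (beyond web): 3.1 × 0.5, A = 1.55 in², x = 1.85 in, Ī = 1.24129 in⁴.
Centroid: x̄ = ΣA·x / ΣA = 0.965789 in.
Transfer each piece to the centroidal y-axis using Ī + A·d² with d = x − 0.965789:
  web: d = -0.815789 in → contributes +2.26132 in⁴
  top flange (beyond web): d = 0.884211 in → contributes +2.45313 in⁴
  bottom flange (beyond web): d = 0.884211 in → contributes +2.45313 in⁴
Total I = 7.16757 in⁴.

I_yy ≈ 7.168 in⁴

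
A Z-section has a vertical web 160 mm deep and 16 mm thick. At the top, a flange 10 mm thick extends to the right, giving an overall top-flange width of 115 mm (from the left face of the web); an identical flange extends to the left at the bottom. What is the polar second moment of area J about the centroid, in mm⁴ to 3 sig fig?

J ≈ 2.48 × 10⁷ mm⁴

Treat the section as a set of non-overlapping primitives; coordinates are from the bounding-box lower-left.
Web: 16 × 160, A = 2 560 mm², y = 80 mm, Ī = 5 461 333 mm⁴.
Top flange (beyond web): 99 × 10, A = 990 mm², y = 155 mm, Ī = 8 250 mm⁴.
Bottom flange (beyond web): 99 × 10, A = 990 mm², y = 5 mm, Ī = 8 250 mm⁴.
Centroid: ȳ = ΣA·y / ΣA = 80 mm.
Transfer each piece to the centroidal x-axis using Ī + A·d² with d = y − 80:
  web: d = 0 mm → contributes +5 461 333 mm⁴
  top flange (beyond web): d = 75 mm → contributes +5 577 000 mm⁴
  bottom flange (beyond web): d = -75 mm → contributes +5 577 000 mm⁴
Total I = 16 615 333 mm⁴.
For the y-axis: x̄ = 107 mm.
Repeating about the centroidal y-axis gives I_y = 8 218 153 mm⁴.
Polar second moment: J = I_x + I_y = 24 833 487 mm⁴.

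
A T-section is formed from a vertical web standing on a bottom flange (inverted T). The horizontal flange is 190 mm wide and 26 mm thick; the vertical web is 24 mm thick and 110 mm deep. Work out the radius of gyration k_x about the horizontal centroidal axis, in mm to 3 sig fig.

k_x ≈ 37.9 mm

Decompose the section into non-overlapping parts with the origin at the bottom-left of its bounding rectangle.
Flange: 190 × 26, A = 4 940 mm², y = 13 mm, Ī = 278 287 mm⁴.
Web: 24 × 110, A = 2 640 mm², y = 81 mm, Ī = 2 662 000 mm⁴.
Centroid: ȳ = ΣA·y / ΣA = 36.683 mm.
Transfer each piece to the horizontal centroidal axis using Ī + A·d² with d = y − 36.683:
  flange: d = -23.683 mm → contributes +3 049 144 mm⁴
  web: d = 44.317 mm → contributes +7 846 862 mm⁴
Total I = 10 896 007 mm⁴.
Radius of gyration: k = √(I/A) = √(10 896 007 / 7 580) = 37.914 mm.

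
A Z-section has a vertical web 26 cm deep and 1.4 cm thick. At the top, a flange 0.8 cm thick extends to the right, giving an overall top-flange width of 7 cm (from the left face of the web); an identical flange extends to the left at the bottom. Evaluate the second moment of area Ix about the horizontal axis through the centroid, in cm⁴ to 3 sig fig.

Ix ≈ 3470 cm⁴

Split into non-overlapping primitives; take the origin at the lower-left of the bounding box.
Web: 1.4 × 26, A = 36.4 cm², y = 13 cm, Ī = 2050.5 cm⁴.
Top flange (beyond web): 5.6 × 0.8, A = 4.48 cm², y = 25.6 cm, Ī = 0.23893 cm⁴.
Bottom flange (beyond web): 5.6 × 0.8, A = 4.48 cm², y = 0.4 cm, Ī = 0.23893 cm⁴.
Centroid: ȳ = ΣA·y / ΣA = 13 cm.
Transfer each piece to the horizontal axis through the centroid using Ī + A·d² with d = y − 13:
  web: d = 0 cm → contributes +2050.5 cm⁴
  top flange (beyond web): d = 12.6 cm → contributes +711.48 cm⁴
  bottom flange (beyond web): d = -12.6 cm → contributes +711.48 cm⁴
Total I = 3473.5 cm⁴.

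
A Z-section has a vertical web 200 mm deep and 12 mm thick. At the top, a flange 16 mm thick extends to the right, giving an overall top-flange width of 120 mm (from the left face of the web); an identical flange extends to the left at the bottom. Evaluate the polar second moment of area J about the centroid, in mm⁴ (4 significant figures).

J ≈ 5.315 × 10⁷ mm⁴

Decompose the section into non-overlapping parts with the origin at the bottom-left of its bounding rectangle.
Web: 12 × 200, A = 2 400 mm², y = 100 mm, Ī = 8 000 000 mm⁴.
Top flange (beyond web): 108 × 16, A = 1 728 mm², y = 192 mm, Ī = 36 864 mm⁴.
Bottom flange (beyond web): 108 × 16, A = 1 728 mm², y = 8 mm, Ī = 36 864 mm⁴.
Centroid: ȳ = ΣA·y / ΣA = 100 mm.
Transfer each piece to the centroidal x-axis using Ī + A·d² with d = y − 100:
  web: d = 0 mm → contributes +8 000 000 mm⁴
  top flange (beyond web): d = 92 mm → contributes +14 662 656 mm⁴
  bottom flange (beyond web): d = -92 mm → contributes +14 662 656 mm⁴
Total I = 37 325 312 mm⁴.
For the y-axis: x̄ = 114 mm.
Repeating about the centroidal y-axis gives I_y = 15 829 632 mm⁴.
Polar second moment: J = I_x + I_y = 53 154 944 mm⁴.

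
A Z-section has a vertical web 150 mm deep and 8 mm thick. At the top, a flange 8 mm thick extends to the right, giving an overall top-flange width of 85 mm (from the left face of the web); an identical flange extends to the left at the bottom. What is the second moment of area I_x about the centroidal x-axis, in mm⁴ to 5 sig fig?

I_x ≈ 8.4671 × 10⁶ mm⁴

Split into non-overlapping primitives; take the origin at the lower-left of the bounding box.
Web: 8 × 150, A = 1 200 mm², y = 75 mm, Ī = 2 250 000 mm⁴.
Top flange (beyond web): 77 × 8, A = 616 mm², y = 146 mm, Ī = 3285.333 mm⁴.
Bottom flange (beyond web): 77 × 8, A = 616 mm², y = 4 mm, Ī = 3285.333 mm⁴.
Centroid: ȳ = ΣA·y / ΣA = 75 mm.
Transfer each piece to the centroidal x-axis using Ī + A·d² with d = y − 75:
  web: d = 0 mm → contributes +2 250 000 mm⁴
  top flange (beyond web): d = 71 mm → contributes +3 108 541 mm⁴
  bottom flange (beyond web): d = -71 mm → contributes +3 108 541 mm⁴
Total I = 8 467 083 mm⁴.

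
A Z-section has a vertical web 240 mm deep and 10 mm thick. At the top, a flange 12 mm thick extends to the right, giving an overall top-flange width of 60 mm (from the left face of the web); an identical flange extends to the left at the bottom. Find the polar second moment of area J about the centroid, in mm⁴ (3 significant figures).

J ≈ 2.85 × 10⁷ mm⁴

Break the section into simple shapes (no overlaps), measuring from the bottom-left corner of the bounding box.
Web: 10 × 240, A = 2 400 mm², y = 120 mm, Ī = 11 520 000 mm⁴.
Top flange (beyond web): 50 × 12, A = 600 mm², y = 234 mm, Ī = 7 200 mm⁴.
Bottom flange (beyond web): 50 × 12, A = 600 mm², y = 6 mm, Ī = 7 200 mm⁴.
Centroid: ȳ = ΣA·y / ΣA = 120 mm.
Transfer each piece to the centroidal x-axis using Ī + A·d² with d = y − 120:
  web: d = 0 mm → contributes +11 520 000 mm⁴
  top flange (beyond web): d = 114 mm → contributes +7 804 800 mm⁴
  bottom flange (beyond web): d = -114 mm → contributes +7 804 800 mm⁴
Total I = 27 129 600 mm⁴.
For the y-axis: x̄ = 55 mm.
Repeating about the centroidal y-axis gives I_y = 1 350 000 mm⁴.
Polar second moment: J = I_x + I_y = 28 479 600 mm⁴.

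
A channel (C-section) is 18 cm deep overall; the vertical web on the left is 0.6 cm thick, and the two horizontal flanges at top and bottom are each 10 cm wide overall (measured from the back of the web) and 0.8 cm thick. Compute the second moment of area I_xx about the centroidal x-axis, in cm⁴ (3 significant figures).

Break the section into simple shapes (no overlaps), measuring from the bottom-left corner of the bounding box.
Web: 0.6 × 18, A = 10.8 cm², y = 9 cm, Ī = 291.6 cm⁴.
Top flange (beyond web): 9.4 × 0.8, A = 7.52 cm², y = 17.6 cm, Ī = 0.40107 cm⁴.
Bottom flange (beyond web): 9.4 × 0.8, A = 7.52 cm², y = 0.4 cm, Ī = 0.40107 cm⁴.
By symmetry the centroid is at mid-height, ȳ = 9 cm.
Transfer each piece to the centroidal x-axis using Ī + A·d² with d = y − 9:
  web: d = 0 cm → contributes +291.6 cm⁴
  top flange (beyond web): d = 8.6 cm → contributes +556.58 cm⁴
  bottom flange (beyond web): d = -8.6 cm → contributes +556.58 cm⁴
Total I = 1404.8 cm⁴.

I_xx ≈ 1400 cm⁴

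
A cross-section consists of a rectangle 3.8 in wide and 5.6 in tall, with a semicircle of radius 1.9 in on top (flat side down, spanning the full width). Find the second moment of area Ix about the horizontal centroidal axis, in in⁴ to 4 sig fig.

Ix ≈ 115.3 in⁴

Split into non-overlapping primitives; take the origin at the lower-left of the bounding box.
Rectangular body: 3.8 × 5.6, A = 21.28 in², y = 2.8 in, Ī = 55.6117 in⁴.
Semicircular cap: semicircle r = 1.9, A = 5.67057 in², y = 6.40639 in, Ī = 1.43036 in⁴.
Centroid: ȳ = ΣA·y / ΣA = 3.55881 in.
Transfer each piece to the horizontal centroidal axis using Ī + A·d² with d = y − 3.55881:
  rectangular body: d = -0.758807 in → contributes +67.8645 in⁴
  semicircular cap: d = 2.84758 in → contributes +47.4114 in⁴
Total I = 115.276 in⁴.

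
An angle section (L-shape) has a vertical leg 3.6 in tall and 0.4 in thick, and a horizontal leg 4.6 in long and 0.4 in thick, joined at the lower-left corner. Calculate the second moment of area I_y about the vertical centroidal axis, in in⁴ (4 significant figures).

Break the section into simple shapes (no overlaps), measuring from the bottom-left corner of the bounding box.
Vertical leg: 0.4 × 3.6, A = 1.44 in², x = 0.2 in, Ī = 0.0192 in⁴.
Horizontal leg (remainder): 4.2 × 0.4, A = 1.68 in², x = 2.5 in, Ī = 2.4696 in⁴.
Centroid: x̄ = ΣA·x / ΣA = 1.43846 in.
Transfer each piece to the vertical centroidal axis using Ī + A·d² with d = x − 1.43846:
  vertical leg: d = -1.23846 in → contributes +2.22785 in⁴
  horizontal leg (remainder): d = 1.06154 in → contributes +4.36273 in⁴
Total I = 6.59058 in⁴.

I_y ≈ 6.591 in⁴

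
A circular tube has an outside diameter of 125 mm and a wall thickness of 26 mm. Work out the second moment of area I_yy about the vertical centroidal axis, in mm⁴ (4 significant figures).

I_yy ≈ 1.059 × 10⁷ mm⁴

Break the section into simple shapes (no overlaps), measuring from the bottom-left corner of the bounding box.
Outer circle: ⌀125, A = 12271.8 mm², x = 62.5 mm, Ī = 11 984 225 mm⁴.
Bore (subtracted): ⌀73, A = 4185.39 mm², x = 62.5 mm, Ī = 1 393 995 mm⁴.
By symmetry the centroid is at mid-width, x̄ = 62.5 mm.
All pieces are centred on the vertical centroidal axis, so I = ΣĪ (holes subtracted) = 10 590 230 mm⁴.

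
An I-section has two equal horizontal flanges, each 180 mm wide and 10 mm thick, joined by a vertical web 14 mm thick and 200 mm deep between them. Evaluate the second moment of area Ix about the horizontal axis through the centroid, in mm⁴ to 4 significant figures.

Break the section into simple shapes (no overlaps), measuring from the bottom-left corner of the bounding box.
Bottom flange: 180 × 10, A = 1 800 mm², y = 5 mm, Ī = 15 000 mm⁴.
Web: 14 × 200, A = 2 800 mm², y = 110 mm, Ī = 9 333 333 mm⁴.
Top flange: 180 × 10, A = 1 800 mm², y = 215 mm, Ī = 15 000 mm⁴.
By symmetry the centroid is at mid-height, ȳ = 110 mm.
Transfer each piece to the horizontal axis through the centroid using Ī + A·d² with d = y − 110:
  bottom flange: d = -105 mm → contributes +19 860 000 mm⁴
  web: d = 0 mm → contributes +9 333 333 mm⁴
  top flange: d = 105 mm → contributes +19 860 000 mm⁴
Total I = 49 053 333 mm⁴.

Ix ≈ 4.905 × 10⁷ mm⁴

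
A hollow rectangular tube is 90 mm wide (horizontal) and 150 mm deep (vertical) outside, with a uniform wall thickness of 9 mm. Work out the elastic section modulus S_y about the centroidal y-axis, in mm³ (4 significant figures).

S_y ≈ 1.113 × 10⁵ mm³

Decompose the section into non-overlapping parts with the origin at the bottom-left of its bounding rectangle.
Outer rectangle: 90 × 150, A = 13 500 mm², x = 45 mm, Ī = 9 112 500 mm⁴.
Inner void (subtracted): 72 × 132, A = 9 504 mm², x = 45 mm, Ī = 4 105 728 mm⁴.
By symmetry the centroid is at mid-width, x̄ = 45 mm.
All pieces are centred on the centroidal y-axis, so I = ΣĪ (holes subtracted) = 5 006 772 mm⁴.
Extreme fibre distance c = 45 mm; S = I/c = 111 262 mm³.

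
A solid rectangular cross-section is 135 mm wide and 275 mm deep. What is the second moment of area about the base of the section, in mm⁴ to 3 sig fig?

The section: 135 × 275, A = 37 125 mm², y = 137.5 mm, Ī = 233 964 844 mm⁴.
Transfer it to a horizontal axis along the bottom face using Ī + A·d² with d = y − 0:
  the section: d = 137.5 mm → contributes +935 859 375 mm⁴
Total I = 935 859 375 mm⁴.

I_base ≈ 9.36 × 10⁸ mm⁴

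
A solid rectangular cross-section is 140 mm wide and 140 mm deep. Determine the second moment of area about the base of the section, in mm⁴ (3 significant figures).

I_base ≈ 1.28 × 10⁸ mm⁴

The section: 140 × 140, A = 19 600 mm², y = 70 mm, Ī = 32 013 333 mm⁴.
Transfer it to the base of the section using Ī + A·d² with d = y − 0:
  the section: d = 70 mm → contributes +128 053 333 mm⁴
Total I = 128 053 333 mm⁴.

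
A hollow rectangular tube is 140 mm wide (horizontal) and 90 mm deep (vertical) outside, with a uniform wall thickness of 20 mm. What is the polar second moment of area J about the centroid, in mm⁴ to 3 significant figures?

J ≈ 2.39 × 10⁷ mm⁴

Break the section into simple shapes (no overlaps), measuring from the bottom-left corner of the bounding box.
Outer rectangle: 140 × 90, A = 12 600 mm², y = 45 mm, Ī = 8 505 000 mm⁴.
Inner void (subtracted): 100 × 50, A = 5 000 mm², y = 45 mm, Ī = 1 041 667 mm⁴.
By symmetry the centroid is at mid-height, ȳ = 45 mm.
All pieces are centred on the centroidal x-axis, so I = ΣĪ (holes subtracted) = 7 463 333 mm⁴.
Repeating about the centroidal y-axis gives I_y = 16 413 333 mm⁴.
Polar second moment: J = I_x + I_y = 23 876 667 mm⁴.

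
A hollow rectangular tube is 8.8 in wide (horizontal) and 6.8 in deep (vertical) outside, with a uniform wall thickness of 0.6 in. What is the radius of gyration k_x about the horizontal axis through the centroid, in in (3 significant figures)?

k_x ≈ 2.63 in

Break the section into simple shapes (no overlaps), measuring from the bottom-left corner of the bounding box.
Outer rectangle: 8.8 × 6.8, A = 59.84 in², y = 3.4 in, Ī = 230.58 in⁴.
Inner void (subtracted): 7.6 × 5.6, A = 42.56 in², y = 3.4 in, Ī = 111.22 in⁴.
By symmetry the centroid is at mid-height, ȳ = 3.4 in.
All pieces are centred on the horizontal axis through the centroid, so I = ΣĪ (holes subtracted) = 119.36 in⁴.
Radius of gyration: k = √(I/A) = √(119.36 / 17.28) = 2.6282 in.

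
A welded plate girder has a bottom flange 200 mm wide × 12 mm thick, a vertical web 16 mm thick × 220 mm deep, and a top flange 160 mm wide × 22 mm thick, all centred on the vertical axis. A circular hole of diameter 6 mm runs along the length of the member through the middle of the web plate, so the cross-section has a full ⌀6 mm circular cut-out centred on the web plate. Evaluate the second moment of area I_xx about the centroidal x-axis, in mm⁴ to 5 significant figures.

Split into non-overlapping primitives; take the origin at the lower-left of the bounding box.
Bottom plate: 200 × 12, A = 2 400 mm², y = 6 mm, Ī = 28 800 mm⁴.
Web plate: 16 × 220, A = 3 520 mm², y = 122 mm, Ī = 14 197 333 mm⁴.
Top plate: 160 × 22, A = 3 520 mm², y = 243 mm, Ī = 141973.3 mm⁴.
Hole (subtracted): ⌀6, A = 28.27433 mm², y = 122 mm, Ī = 63.61725 mm⁴.
Centroid: ȳ = ΣA·y / ΣA = 137.6741 mm.
Transfer each piece to the centroidal x-axis using Ī + A·d² with d = y − 137.6741:
  bottom plate: d = -131.6741 mm → contributes +41 640 143 mm⁴
  web plate: d = -15.67407 mm → contributes +15 062 114 mm⁴
  top plate: d = 105.3259 mm → contributes +39 191 278 mm⁴
  hole: d = -15.67407 mm → contributes −7009.951 mm⁴
Total I = 95 886 525 mm⁴.

I_xx ≈ 9.5887 × 10⁷ mm⁴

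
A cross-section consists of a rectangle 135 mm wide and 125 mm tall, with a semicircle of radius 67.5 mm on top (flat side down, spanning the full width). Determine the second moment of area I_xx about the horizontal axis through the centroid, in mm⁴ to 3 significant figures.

I_xx ≈ 6.60 × 10⁷ mm⁴

Decompose the section into non-overlapping parts with the origin at the bottom-left of its bounding rectangle.
Rectangular body: 135 × 125, A = 16 875 mm², y = 62.5 mm, Ī = 21 972 656 mm⁴.
Semicircular cap: semicircle r = 67.5, A = 7156.9 mm², y = 153.65 mm, Ī = 2 278 490 mm⁴.
Centroid: ȳ = ΣA·y / ΣA = 89.645 mm.
Transfer each piece to the horizontal axis through the centroid using Ī + A·d² with d = y − 89.645:
  rectangular body: d = -27.145 mm → contributes +34 406 751 mm⁴
  semicircular cap: d = 64.003 mm → contributes +31 596 233 mm⁴
Total I = 66 002 984 mm⁴.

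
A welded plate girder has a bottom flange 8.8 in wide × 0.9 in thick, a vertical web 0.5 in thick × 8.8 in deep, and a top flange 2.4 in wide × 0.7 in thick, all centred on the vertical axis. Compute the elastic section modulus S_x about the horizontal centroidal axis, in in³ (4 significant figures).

Break the section into simple shapes (no overlaps), measuring from the bottom-left corner of the bounding box.
Bottom plate: 8.8 × 0.9, A = 7.92 in², y = 0.45 in, Ī = 0.5346 in⁴.
Web plate: 0.5 × 8.8, A = 4.4 in², y = 5.3 in, Ī = 28.3947 in⁴.
Top plate: 2.4 × 0.7, A = 1.68 in², y = 10.05 in, Ī = 0.0686 in⁴.
Centroid: ȳ = ΣA·y / ΣA = 3.12629 in.
Transfer each piece to the horizontal centroidal axis using Ī + A·d² with d = y − 3.12629:
  bottom plate: d = -2.67629 in → contributes +57.2616 in⁴
  web plate: d = 2.17371 in → contributes +49.1848 in⁴
  top plate: d = 6.92371 in → contributes +80.6041 in⁴
Total I = 187.051 in⁴.
Extreme fibre distance c = 7.27371 in; S = I/c = 25.716 in³.

S_x ≈ 25.72 in³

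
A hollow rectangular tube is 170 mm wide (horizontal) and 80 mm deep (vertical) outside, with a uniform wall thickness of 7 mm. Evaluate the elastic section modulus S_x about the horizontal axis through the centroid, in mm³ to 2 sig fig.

Decompose the section into non-overlapping parts with the origin at the bottom-left of its bounding rectangle.
Outer rectangle: 170 × 80, A = 13 600 mm², y = 40 mm, Ī = 7 253 333 mm⁴.
Inner void (subtracted): 156 × 66, A = 10 296 mm², y = 40 mm, Ī = 3 737 448 mm⁴.
By symmetry the centroid is at mid-height, ȳ = 40 mm.
All pieces are centred on the horizontal axis through the centroid, so I = ΣĪ (holes subtracted) = 3 515 885 mm⁴.
Extreme fibre distance c = 40 mm; S = I/c = 87 897 mm³.

S_x ≈ 8.8 × 10⁴ mm³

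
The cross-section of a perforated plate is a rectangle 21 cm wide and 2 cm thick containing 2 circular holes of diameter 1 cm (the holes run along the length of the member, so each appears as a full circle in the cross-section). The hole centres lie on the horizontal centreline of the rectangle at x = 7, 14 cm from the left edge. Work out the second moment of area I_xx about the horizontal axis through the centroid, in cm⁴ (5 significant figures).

Treat the section as a set of non-overlapping primitives; coordinates are from the bounding-box lower-left.
Plate: 21 × 2, A = 42 cm², y = 1 cm, Ī = 14 cm⁴.
Hole 1 (subtracted): ⌀1, A = 0.7853982 cm², y = 1 cm, Ī = 0.04908739 cm⁴.
Hole 2 (subtracted): ⌀1, A = 0.7853982 cm², y = 1 cm, Ī = 0.04908739 cm⁴.
By symmetry the centroid is at mid-height, ȳ = 1 cm.
All pieces are centred on the horizontal axis through the centroid, so I = ΣĪ (holes subtracted) = 13.90183 cm⁴.

I_xx ≈ 13.902 cm⁴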